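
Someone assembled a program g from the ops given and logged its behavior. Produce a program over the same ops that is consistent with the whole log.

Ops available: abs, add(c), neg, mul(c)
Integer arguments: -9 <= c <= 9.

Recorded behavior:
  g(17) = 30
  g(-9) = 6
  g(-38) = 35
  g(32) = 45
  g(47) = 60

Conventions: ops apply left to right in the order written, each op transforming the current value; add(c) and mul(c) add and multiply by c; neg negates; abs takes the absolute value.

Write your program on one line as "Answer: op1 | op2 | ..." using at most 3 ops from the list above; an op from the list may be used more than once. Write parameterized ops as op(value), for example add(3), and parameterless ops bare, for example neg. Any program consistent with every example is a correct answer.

add(8) | abs | add(5)

Check, running the answer program on each example:
  17 -> 25 -> 25 -> 30
  -9 -> -1 -> 1 -> 6
  -38 -> -30 -> 30 -> 35
  32 -> 40 -> 40 -> 45
  47 -> 55 -> 55 -> 60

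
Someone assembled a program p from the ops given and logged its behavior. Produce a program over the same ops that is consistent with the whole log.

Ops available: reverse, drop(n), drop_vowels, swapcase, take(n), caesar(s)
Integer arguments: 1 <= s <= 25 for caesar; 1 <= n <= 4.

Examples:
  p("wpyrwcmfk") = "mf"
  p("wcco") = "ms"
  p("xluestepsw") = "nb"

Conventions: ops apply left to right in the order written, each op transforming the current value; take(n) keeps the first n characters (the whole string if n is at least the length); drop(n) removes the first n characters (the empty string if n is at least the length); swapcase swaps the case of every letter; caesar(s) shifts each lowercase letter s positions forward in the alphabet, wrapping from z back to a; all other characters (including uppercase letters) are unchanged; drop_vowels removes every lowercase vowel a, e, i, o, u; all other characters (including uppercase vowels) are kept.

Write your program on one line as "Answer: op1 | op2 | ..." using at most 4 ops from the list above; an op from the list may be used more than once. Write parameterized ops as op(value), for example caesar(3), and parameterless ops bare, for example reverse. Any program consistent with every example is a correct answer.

drop_vowels | caesar(16) | take(2)

Check, running the answer program on each example:
  "wpyrwcmfk" -> "wpyrwcmfk" -> "mfohmscva" -> "mf"
  "wcco" -> "wcc" -> "mss" -> "ms"
  "xluestepsw" -> "xlstpsw" -> "nbijfim" -> "nb"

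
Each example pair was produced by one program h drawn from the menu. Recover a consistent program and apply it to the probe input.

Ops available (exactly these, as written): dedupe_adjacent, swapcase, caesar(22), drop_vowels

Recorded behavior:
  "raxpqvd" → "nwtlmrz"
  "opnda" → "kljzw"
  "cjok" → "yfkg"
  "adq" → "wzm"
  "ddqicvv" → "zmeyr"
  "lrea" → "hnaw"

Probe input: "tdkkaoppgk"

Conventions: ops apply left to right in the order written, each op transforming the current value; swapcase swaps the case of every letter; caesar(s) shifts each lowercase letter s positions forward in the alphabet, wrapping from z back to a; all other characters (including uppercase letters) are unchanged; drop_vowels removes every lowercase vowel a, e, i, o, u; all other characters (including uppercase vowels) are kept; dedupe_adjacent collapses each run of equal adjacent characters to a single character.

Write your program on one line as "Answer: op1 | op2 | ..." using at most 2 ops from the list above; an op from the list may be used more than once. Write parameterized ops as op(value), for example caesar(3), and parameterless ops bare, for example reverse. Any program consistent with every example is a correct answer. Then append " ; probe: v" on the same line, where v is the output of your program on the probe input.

caesar(22) | dedupe_adjacent ; probe: "pzgwklcg"

Check, running the answer program on each example:
  "raxpqvd" -> "nwtlmrz" -> "nwtlmrz"
  "opnda" -> "kljzw" -> "kljzw"
  "cjok" -> "yfkg" -> "yfkg"
  "adq" -> "wzm" -> "wzm"
  "ddqicvv" -> "zzmeyrr" -> "zmeyr"
  "lrea" -> "hnaw" -> "hnaw"
  probe: "tdkkaoppgk" -> "pzggwkllcg" -> "pzgwklcg"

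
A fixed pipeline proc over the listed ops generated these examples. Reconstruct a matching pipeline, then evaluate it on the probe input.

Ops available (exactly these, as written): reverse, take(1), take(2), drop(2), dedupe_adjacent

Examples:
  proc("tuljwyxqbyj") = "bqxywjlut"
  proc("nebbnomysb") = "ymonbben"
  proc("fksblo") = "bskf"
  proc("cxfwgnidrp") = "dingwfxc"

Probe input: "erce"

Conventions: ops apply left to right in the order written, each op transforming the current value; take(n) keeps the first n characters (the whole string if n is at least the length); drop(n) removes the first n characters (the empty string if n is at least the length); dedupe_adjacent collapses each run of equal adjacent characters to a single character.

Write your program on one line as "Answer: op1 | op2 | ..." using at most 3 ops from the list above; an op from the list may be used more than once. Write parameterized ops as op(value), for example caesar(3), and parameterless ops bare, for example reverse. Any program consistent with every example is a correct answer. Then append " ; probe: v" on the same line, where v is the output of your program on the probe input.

reverse | drop(2) ; probe: "re"

Check, running the answer program on each example:
  "tuljwyxqbyj" -> "jybqxywjlut" -> "bqxywjlut"
  "nebbnomysb" -> "bsymonbben" -> "ymonbben"
  "fksblo" -> "olbskf" -> "bskf"
  "cxfwgnidrp" -> "prdingwfxc" -> "dingwfxc"
  probe: "erce" -> "ecre" -> "re"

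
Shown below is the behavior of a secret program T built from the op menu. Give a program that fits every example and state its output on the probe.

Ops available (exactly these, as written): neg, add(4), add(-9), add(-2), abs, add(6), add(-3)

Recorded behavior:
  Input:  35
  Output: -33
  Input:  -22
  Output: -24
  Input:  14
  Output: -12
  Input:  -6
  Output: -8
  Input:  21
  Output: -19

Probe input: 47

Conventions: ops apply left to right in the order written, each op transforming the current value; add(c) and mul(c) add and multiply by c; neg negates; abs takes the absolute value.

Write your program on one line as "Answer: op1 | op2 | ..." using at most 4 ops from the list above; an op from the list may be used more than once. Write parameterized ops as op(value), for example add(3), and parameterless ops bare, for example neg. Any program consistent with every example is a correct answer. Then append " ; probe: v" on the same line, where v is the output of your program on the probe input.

add(-2) | abs | neg ; probe: -45

Check, running the answer program on each example:
  35 -> 33 -> 33 -> -33
  -22 -> -24 -> 24 -> -24
  14 -> 12 -> 12 -> -12
  -6 -> -8 -> 8 -> -8
  21 -> 19 -> 19 -> -19
  probe: 47 -> 45 -> 45 -> -45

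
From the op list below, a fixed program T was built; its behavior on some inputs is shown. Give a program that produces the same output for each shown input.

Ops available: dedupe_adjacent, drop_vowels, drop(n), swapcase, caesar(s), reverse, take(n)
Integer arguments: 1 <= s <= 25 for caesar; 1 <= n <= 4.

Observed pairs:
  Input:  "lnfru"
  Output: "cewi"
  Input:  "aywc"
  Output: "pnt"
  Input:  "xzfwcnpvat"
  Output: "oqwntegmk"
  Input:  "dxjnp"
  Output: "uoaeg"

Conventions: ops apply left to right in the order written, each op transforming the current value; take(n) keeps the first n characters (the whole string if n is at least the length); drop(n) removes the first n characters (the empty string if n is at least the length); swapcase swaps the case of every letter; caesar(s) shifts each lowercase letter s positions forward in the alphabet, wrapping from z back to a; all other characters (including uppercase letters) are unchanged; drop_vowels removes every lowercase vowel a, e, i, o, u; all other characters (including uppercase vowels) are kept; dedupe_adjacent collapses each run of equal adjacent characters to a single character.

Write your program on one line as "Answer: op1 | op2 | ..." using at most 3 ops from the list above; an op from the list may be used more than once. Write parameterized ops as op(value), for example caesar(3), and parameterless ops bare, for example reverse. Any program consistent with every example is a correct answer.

drop_vowels | caesar(17)

Check, running the answer program on each example:
  "lnfru" -> "lnfr" -> "cewi"
  "aywc" -> "ywc" -> "pnt"
  "xzfwcnpvat" -> "xzfwcnpvt" -> "oqwntegmk"
  "dxjnp" -> "dxjnp" -> "uoaeg"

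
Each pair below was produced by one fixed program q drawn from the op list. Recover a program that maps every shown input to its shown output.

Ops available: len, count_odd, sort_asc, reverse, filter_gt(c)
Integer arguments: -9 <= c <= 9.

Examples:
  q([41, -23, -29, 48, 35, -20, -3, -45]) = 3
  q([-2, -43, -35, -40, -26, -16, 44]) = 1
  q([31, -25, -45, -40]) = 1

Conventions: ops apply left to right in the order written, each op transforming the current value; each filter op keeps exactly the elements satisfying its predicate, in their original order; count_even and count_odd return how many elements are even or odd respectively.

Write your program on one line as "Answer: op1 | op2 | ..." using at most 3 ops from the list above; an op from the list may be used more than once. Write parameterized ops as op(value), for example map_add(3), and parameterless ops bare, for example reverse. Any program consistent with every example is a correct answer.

reverse | filter_gt(5) | len

Check, running the answer program on each example:
  [41, -23, -29, 48, 35, -20, -3, -45] -> [-45, -3, -20, 35, 48, -29, -23, 41] -> [35, 48, 41] -> 3
  [-2, -43, -35, -40, -26, -16, 44] -> [44, -16, -26, -40, -35, -43, -2] -> [44] -> 1
  [31, -25, -45, -40] -> [-40, -45, -25, 31] -> [31] -> 1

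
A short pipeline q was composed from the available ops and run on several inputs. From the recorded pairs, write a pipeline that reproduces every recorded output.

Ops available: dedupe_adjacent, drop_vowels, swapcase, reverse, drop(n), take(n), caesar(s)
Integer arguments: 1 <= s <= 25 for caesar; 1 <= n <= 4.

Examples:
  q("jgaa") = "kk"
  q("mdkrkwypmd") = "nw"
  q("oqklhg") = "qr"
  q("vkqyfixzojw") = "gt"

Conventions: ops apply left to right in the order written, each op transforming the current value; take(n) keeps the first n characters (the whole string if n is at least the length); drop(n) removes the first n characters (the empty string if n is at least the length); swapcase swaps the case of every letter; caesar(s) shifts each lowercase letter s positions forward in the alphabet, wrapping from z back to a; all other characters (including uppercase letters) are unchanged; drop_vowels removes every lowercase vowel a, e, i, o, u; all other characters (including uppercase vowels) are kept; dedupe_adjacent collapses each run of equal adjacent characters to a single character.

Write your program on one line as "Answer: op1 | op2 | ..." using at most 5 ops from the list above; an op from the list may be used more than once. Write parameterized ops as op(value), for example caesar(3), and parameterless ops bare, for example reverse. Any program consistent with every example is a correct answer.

caesar(5) | drop(1) | caesar(5) | reverse | take(2)

Check, running the answer program on each example:
  "jgaa" -> "olff" -> "lff" -> "qkk" -> "kkq" -> "kk"
  "mdkrkwypmd" -> "ripwpbduri" -> "ipwpbduri" -> "nubugizwn" -> "nwzigubun" -> "nw"
  "oqklhg" -> "tvpqml" -> "vpqml" -> "auvrq" -> "qrvua" -> "qr"
  "vkqyfixzojw" -> "apvdkncetob" -> "pvdkncetob" -> "uaipshjytg" -> "gtyjhspiau" -> "gt"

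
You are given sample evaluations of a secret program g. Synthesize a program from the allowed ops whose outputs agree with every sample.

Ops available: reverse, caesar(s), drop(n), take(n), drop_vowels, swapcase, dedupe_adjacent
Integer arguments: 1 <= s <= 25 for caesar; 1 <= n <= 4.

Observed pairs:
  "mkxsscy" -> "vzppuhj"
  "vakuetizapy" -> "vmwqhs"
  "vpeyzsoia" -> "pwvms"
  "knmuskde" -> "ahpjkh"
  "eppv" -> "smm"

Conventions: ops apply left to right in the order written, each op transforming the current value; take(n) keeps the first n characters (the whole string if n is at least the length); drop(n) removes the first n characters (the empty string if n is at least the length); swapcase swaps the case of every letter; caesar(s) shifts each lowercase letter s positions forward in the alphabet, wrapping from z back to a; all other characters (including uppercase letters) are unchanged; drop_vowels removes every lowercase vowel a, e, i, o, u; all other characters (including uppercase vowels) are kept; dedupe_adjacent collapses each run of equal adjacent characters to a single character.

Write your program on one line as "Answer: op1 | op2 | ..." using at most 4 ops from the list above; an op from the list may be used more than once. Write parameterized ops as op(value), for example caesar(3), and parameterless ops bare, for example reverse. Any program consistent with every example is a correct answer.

drop_vowels | reverse | caesar(23)

Check, running the answer program on each example:
  "mkxsscy" -> "mkxsscy" -> "ycssxkm" -> "vzppuhj"
  "vakuetizapy" -> "vktzpy" -> "ypztkv" -> "vmwqhs"
  "vpeyzsoia" -> "vpyzs" -> "szypv" -> "pwvms"
  "knmuskde" -> "knmskd" -> "dksmnk" -> "ahpjkh"
  "eppv" -> "ppv" -> "vpp" -> "smm"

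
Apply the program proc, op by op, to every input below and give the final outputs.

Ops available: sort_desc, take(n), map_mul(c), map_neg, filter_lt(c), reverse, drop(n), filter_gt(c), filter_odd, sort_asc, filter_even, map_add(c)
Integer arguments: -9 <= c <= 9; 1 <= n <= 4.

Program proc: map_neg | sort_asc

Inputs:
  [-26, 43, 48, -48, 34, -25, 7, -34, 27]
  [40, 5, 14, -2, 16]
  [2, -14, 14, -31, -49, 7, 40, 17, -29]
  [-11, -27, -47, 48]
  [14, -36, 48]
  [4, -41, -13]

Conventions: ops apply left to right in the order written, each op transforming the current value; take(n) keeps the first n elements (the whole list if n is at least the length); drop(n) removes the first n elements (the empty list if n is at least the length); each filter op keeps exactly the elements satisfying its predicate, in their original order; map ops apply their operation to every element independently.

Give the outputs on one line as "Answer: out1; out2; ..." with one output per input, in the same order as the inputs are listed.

[-48, -43, -34, -27, -7, 25, 26, 34, 48]; [-40, -16, -14, -5, 2]; [-40, -17, -14, -7, -2, 14, 29, 31, 49]; [-48, 11, 27, 47]; [-48, -14, 36]; [-4, 13, 41]

Execution, op by op:
  [-26, 43, 48, -48, 34, -25, 7, -34, 27] -> [26, -43, -48, 48, -34, 25, -7, 34, -27] -> [-48, -43, -34, -27, -7, 25, 26, 34, 48]
  [40, 5, 14, -2, 16] -> [-40, -5, -14, 2, -16] -> [-40, -16, -14, -5, 2]
  [2, -14, 14, -31, -49, 7, 40, 17, -29] -> [-2, 14, -14, 31, 49, -7, -40, -17, 29] -> [-40, -17, -14, -7, -2, 14, 29, 31, 49]
  [-11, -27, -47, 48] -> [11, 27, 47, -48] -> [-48, 11, 27, 47]
  [14, -36, 48] -> [-14, 36, -48] -> [-48, -14, 36]
  [4, -41, -13] -> [-4, 41, 13] -> [-4, 13, 41]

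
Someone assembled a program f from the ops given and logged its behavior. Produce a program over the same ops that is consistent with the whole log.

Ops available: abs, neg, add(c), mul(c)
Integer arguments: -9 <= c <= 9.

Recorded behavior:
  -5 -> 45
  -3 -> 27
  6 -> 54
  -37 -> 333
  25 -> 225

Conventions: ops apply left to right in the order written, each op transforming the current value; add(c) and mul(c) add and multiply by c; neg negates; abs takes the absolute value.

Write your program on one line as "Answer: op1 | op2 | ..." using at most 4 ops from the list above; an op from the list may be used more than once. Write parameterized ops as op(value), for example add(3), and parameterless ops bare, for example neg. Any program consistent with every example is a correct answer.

abs | neg | mul(-9)

Check, running the answer program on each example:
  -5 -> 5 -> -5 -> 45
  -3 -> 3 -> -3 -> 27
  6 -> 6 -> -6 -> 54
  -37 -> 37 -> -37 -> 333
  25 -> 25 -> -25 -> 225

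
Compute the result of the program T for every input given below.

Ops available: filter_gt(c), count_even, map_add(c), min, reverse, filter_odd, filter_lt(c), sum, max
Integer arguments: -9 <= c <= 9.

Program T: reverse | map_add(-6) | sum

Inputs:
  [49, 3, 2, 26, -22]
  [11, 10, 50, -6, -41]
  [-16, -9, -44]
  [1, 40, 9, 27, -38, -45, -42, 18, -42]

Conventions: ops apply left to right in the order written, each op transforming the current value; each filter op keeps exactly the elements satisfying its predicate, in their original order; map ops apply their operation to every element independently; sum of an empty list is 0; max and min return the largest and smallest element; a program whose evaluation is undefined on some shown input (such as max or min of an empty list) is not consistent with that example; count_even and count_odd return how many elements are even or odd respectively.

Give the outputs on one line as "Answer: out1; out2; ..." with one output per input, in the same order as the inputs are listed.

28; -6; -87; -126

Execution, op by op:
  [49, 3, 2, 26, -22] -> [-22, 26, 2, 3, 49] -> [-28, 20, -4, -3, 43] -> 28
  [11, 10, 50, -6, -41] -> [-41, -6, 50, 10, 11] -> [-47, -12, 44, 4, 5] -> -6
  [-16, -9, -44] -> [-44, -9, -16] -> [-50, -15, -22] -> -87
  [1, 40, 9, 27, -38, -45, -42, 18, -42] -> [-42, 18, -42, -45, -38, 27, 9, 40, 1] -> [-48, 12, -48, -51, -44, 21, 3, 34, -5] -> -126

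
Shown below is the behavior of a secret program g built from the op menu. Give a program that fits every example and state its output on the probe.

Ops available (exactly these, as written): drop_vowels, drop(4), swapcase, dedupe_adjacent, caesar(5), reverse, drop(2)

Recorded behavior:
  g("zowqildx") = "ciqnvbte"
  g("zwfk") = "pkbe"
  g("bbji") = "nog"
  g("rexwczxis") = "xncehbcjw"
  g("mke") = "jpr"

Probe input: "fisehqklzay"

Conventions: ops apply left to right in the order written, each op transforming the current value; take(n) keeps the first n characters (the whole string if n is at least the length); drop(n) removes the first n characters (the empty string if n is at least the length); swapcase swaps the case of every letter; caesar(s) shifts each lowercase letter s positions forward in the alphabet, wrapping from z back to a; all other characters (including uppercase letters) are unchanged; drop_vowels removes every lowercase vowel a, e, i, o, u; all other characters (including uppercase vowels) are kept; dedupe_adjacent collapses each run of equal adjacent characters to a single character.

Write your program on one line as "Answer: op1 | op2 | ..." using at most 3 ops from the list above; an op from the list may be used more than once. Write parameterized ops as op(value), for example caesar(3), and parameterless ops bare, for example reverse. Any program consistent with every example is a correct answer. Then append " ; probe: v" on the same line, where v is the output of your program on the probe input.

reverse | dedupe_adjacent | caesar(5) ; probe: "dfeqpvmjxnk"

Check, running the answer program on each example:
  "zowqildx" -> "xdliqwoz" -> "xdliqwoz" -> "ciqnvbte"
  "zwfk" -> "kfwz" -> "kfwz" -> "pkbe"
  "bbji" -> "ijbb" -> "ijb" -> "nog"
  "rexwczxis" -> "sixzcwxer" -> "sixzcwxer" -> "xncehbcjw"
  "mke" -> "ekm" -> "ekm" -> "jpr"
  probe: "fisehqklzay" -> "yazlkqhesif" -> "yazlkqhesif" -> "dfeqpvmjxnk"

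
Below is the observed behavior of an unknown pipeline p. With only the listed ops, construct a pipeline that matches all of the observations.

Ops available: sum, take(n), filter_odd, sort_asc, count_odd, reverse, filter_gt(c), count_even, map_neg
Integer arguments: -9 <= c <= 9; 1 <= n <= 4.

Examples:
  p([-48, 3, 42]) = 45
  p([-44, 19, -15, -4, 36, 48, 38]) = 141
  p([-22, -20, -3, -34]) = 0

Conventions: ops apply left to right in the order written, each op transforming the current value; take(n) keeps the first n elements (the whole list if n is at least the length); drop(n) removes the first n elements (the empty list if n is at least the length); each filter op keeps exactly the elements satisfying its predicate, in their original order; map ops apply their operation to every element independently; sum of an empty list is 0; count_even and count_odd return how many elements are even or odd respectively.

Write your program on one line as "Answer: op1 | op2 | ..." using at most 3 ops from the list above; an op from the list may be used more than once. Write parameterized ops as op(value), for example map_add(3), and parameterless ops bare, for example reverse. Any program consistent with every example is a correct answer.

filter_gt(-3) | sum

Check, running the answer program on each example:
  [-48, 3, 42] -> [3, 42] -> 45
  [-44, 19, -15, -4, 36, 48, 38] -> [19, 36, 48, 38] -> 141
  [-22, -20, -3, -34] -> [] -> 0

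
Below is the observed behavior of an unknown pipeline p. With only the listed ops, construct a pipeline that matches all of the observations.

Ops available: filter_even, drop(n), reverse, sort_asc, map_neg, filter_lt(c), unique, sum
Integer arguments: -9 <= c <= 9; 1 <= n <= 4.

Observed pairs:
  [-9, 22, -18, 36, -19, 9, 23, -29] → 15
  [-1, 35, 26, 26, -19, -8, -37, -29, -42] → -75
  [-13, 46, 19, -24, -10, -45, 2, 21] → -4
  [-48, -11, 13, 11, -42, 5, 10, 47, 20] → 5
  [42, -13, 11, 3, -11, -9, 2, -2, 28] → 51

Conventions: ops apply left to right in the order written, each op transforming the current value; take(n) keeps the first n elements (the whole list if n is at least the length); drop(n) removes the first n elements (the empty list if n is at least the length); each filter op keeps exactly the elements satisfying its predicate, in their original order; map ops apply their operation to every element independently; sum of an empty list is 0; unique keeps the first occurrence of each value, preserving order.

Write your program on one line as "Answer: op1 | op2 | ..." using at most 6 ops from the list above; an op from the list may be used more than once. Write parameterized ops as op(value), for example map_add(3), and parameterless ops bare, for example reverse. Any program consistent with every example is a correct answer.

map_neg | reverse | unique | reverse | map_neg | sum

Check, running the answer program on each example:
  [-9, 22, -18, 36, -19, 9, 23, -29] -> [9, -22, 18, -36, 19, -9, -23, 29] -> [29, -23, -9, 19, -36, 18, -22, 9] -> [29, -23, -9, 19, -36, 18, -22, 9] -> [9, -22, 18, -36, 19, -9, -23, 29] -> [-9, 22, -18, 36, -19, 9, 23, -29] -> 15
  [-1, 35, 26, 26, -19, -8, -37, -29, -42] -> [1, -35, -26, -26, 19, 8, 37, 29, 42] -> [42, 29, 37, 8, 19, -26, -26, -35, 1] -> [42, 29, 37, 8, 19, -26, -35, 1] -> [1, -35, -26, 19, 8, 37, 29, 42] -> [-1, 35, 26, -19, -8, -37, -29, -42] -> -75
  [-13, 46, 19, -24, -10, -45, 2, 21] -> [13, -46, -19, 24, 10, 45, -2, -21] -> [-21, -2, 45, 10, 24, -19, -46, 13] -> [-21, -2, 45, 10, 24, -19, -46, 13] -> [13, -46, -19, 24, 10, 45, -2, -21] -> [-13, 46, 19, -24, -10, -45, 2, 21] -> -4
  [-48, -11, 13, 11, -42, 5, 10, 47, 20] -> [48, 11, -13, -11, 42, -5, -10, -47, -20] -> [-20, -47, -10, -5, 42, -11, -13, 11, 48] -> [-20, -47, -10, -5, 42, -11, -13, 11, 48] -> [48, 11, -13, -11, 42, -5, -10, -47, -20] -> [-48, -11, 13, 11, -42, 5, 10, 47, 20] -> 5
  [42, -13, 11, 3, -11, -9, 2, -2, 28] -> [-42, 13, -11, -3, 11, 9, -2, 2, -28] -> [-28, 2, -2, 9, 11, -3, -11, 13, -42] -> [-28, 2, -2, 9, 11, -3, -11, 13, -42] -> [-42, 13, -11, -3, 11, 9, -2, 2, -28] -> [42, -13, 11, 3, -11, -9, 2, -2, 28] -> 51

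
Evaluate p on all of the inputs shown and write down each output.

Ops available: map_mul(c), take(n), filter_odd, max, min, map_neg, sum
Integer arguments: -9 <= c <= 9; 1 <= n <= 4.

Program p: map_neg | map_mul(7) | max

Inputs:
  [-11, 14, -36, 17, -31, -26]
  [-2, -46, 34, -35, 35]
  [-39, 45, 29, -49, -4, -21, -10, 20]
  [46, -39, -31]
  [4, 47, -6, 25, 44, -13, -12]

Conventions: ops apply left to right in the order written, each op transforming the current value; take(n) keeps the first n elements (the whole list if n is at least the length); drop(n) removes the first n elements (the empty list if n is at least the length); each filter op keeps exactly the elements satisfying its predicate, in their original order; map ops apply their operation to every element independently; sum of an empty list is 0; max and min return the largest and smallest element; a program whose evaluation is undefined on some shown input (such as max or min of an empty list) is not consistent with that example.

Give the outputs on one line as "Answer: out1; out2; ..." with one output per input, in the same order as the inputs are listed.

252; 322; 343; 273; 91

Execution, op by op:
  [-11, 14, -36, 17, -31, -26] -> [11, -14, 36, -17, 31, 26] -> [77, -98, 252, -119, 217, 182] -> 252
  [-2, -46, 34, -35, 35] -> [2, 46, -34, 35, -35] -> [14, 322, -238, 245, -245] -> 322
  [-39, 45, 29, -49, -4, -21, -10, 20] -> [39, -45, -29, 49, 4, 21, 10, -20] -> [273, -315, -203, 343, 28, 147, 70, -140] -> 343
  [46, -39, -31] -> [-46, 39, 31] -> [-322, 273, 217] -> 273
  [4, 47, -6, 25, 44, -13, -12] -> [-4, -47, 6, -25, -44, 13, 12] -> [-28, -329, 42, -175, -308, 91, 84] -> 91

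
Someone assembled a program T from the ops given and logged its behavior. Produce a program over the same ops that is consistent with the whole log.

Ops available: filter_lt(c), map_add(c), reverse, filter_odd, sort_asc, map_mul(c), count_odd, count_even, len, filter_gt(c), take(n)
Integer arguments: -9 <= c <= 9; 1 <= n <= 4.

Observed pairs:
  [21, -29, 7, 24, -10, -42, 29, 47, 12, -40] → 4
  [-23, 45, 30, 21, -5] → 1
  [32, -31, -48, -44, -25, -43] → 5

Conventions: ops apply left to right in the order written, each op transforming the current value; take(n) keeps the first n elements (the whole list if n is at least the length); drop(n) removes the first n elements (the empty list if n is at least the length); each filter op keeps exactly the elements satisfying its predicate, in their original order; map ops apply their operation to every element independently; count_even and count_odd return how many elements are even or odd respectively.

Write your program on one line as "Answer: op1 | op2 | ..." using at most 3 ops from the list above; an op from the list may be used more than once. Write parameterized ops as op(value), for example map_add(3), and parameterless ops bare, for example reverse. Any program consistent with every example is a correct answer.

filter_lt(-8) | sort_asc | len

Check, running the answer program on each example:
  [21, -29, 7, 24, -10, -42, 29, 47, 12, -40] -> [-29, -10, -42, -40] -> [-42, -40, -29, -10] -> 4
  [-23, 45, 30, 21, -5] -> [-23] -> [-23] -> 1
  [32, -31, -48, -44, -25, -43] -> [-31, -48, -44, -25, -43] -> [-48, -44, -43, -31, -25] -> 5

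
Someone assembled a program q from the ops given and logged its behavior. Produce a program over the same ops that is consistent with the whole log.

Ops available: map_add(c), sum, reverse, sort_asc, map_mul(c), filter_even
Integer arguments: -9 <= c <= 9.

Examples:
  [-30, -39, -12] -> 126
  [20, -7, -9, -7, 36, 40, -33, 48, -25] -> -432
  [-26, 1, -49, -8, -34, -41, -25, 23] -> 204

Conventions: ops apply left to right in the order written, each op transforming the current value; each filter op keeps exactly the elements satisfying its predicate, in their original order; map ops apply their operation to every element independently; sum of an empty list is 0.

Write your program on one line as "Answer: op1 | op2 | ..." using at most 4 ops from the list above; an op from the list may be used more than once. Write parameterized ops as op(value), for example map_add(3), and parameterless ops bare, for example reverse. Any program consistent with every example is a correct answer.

map_mul(-3) | filter_even | sum

Check, running the answer program on each example:
  [-30, -39, -12] -> [90, 117, 36] -> [90, 36] -> 126
  [20, -7, -9, -7, 36, 40, -33, 48, -25] -> [-60, 21, 27, 21, -108, -120, 99, -144, 75] -> [-60, -108, -120, -144] -> -432
  [-26, 1, -49, -8, -34, -41, -25, 23] -> [78, -3, 147, 24, 102, 123, 75, -69] -> [78, 24, 102] -> 204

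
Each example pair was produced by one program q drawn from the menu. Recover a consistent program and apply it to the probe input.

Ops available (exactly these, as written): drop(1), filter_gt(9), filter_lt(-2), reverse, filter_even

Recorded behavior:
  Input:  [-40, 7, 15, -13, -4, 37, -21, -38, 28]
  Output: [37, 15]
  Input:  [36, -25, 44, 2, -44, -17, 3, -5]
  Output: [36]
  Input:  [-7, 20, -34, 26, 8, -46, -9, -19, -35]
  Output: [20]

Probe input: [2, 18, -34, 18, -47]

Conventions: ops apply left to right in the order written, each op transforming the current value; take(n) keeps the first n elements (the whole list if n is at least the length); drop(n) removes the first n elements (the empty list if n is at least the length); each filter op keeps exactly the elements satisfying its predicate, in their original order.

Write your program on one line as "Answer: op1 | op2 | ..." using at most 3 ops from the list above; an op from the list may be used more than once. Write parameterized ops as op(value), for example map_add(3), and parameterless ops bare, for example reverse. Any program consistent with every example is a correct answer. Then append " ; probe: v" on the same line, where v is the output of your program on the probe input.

reverse | filter_gt(9) | drop(1) ; probe: [18]

Check, running the answer program on each example:
  [-40, 7, 15, -13, -4, 37, -21, -38, 28] -> [28, -38, -21, 37, -4, -13, 15, 7, -40] -> [28, 37, 15] -> [37, 15]
  [36, -25, 44, 2, -44, -17, 3, -5] -> [-5, 3, -17, -44, 2, 44, -25, 36] -> [44, 36] -> [36]
  [-7, 20, -34, 26, 8, -46, -9, -19, -35] -> [-35, -19, -9, -46, 8, 26, -34, 20, -7] -> [26, 20] -> [20]
  probe: [2, 18, -34, 18, -47] -> [-47, 18, -34, 18, 2] -> [18, 18] -> [18]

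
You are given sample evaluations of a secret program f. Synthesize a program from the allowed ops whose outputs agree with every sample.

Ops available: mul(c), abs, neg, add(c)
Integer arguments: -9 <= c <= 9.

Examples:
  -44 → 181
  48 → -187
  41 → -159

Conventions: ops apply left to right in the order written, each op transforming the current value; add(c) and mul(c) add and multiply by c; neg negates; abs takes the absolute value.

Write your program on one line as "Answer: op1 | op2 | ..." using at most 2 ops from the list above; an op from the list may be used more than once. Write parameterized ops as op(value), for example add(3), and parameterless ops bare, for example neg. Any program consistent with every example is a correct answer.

mul(-4) | add(5)

Check, running the answer program on each example:
  -44 -> 176 -> 181
  48 -> -192 -> -187
  41 -> -164 -> -159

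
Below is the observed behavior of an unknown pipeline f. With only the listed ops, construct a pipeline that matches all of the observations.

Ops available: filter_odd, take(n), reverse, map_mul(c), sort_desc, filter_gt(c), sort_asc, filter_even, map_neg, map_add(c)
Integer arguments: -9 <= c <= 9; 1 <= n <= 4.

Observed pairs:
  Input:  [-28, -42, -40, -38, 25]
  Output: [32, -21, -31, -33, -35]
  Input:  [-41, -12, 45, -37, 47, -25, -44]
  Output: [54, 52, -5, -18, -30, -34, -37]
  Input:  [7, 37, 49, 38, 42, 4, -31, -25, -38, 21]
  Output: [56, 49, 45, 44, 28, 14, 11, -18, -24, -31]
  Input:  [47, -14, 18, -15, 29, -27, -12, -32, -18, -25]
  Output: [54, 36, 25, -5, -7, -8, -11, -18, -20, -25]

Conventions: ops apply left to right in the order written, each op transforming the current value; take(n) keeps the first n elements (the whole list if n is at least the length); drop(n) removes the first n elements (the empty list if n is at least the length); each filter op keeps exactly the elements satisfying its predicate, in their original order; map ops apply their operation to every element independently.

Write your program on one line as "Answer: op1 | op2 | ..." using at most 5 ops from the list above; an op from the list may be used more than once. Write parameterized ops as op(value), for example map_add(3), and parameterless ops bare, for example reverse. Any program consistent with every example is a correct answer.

map_add(1) | map_add(1) | sort_desc | map_add(5)

Check, running the answer program on each example:
  [-28, -42, -40, -38, 25] -> [-27, -41, -39, -37, 26] -> [-26, -40, -38, -36, 27] -> [27, -26, -36, -38, -40] -> [32, -21, -31, -33, -35]
  [-41, -12, 45, -37, 47, -25, -44] -> [-40, -11, 46, -36, 48, -24, -43] -> [-39, -10, 47, -35, 49, -23, -42] -> [49, 47, -10, -23, -35, -39, -42] -> [54, 52, -5, -18, -30, -34, -37]
  [7, 37, 49, 38, 42, 4, -31, -25, -38, 21] -> [8, 38, 50, 39, 43, 5, -30, -24, -37, 22] -> [9, 39, 51, 40, 44, 6, -29, -23, -36, 23] -> [51, 44, 40, 39, 23, 9, 6, -23, -29, -36] -> [56, 49, 45, 44, 28, 14, 11, -18, -24, -31]
  [47, -14, 18, -15, 29, -27, -12, -32, -18, -25] -> [48, -13, 19, -14, 30, -26, -11, -31, -17, -24] -> [49, -12, 20, -13, 31, -25, -10, -30, -16, -23] -> [49, 31, 20, -10, -12, -13, -16, -23, -25, -30] -> [54, 36, 25, -5, -7, -8, -11, -18, -20, -25]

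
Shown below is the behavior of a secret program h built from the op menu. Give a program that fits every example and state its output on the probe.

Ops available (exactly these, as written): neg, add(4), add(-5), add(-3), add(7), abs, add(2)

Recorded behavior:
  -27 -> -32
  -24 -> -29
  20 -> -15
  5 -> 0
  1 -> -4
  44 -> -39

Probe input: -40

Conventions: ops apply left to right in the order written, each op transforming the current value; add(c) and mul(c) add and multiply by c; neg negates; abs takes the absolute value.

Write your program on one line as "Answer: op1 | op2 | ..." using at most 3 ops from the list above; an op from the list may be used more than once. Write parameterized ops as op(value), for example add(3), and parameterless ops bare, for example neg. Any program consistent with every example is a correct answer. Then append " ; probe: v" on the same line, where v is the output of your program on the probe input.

add(-5) | abs | neg ; probe: -45

Check, running the answer program on each example:
  -27 -> -32 -> 32 -> -32
  -24 -> -29 -> 29 -> -29
  20 -> 15 -> 15 -> -15
  5 -> 0 -> 0 -> 0
  1 -> -4 -> 4 -> -4
  44 -> 39 -> 39 -> -39
  probe: -40 -> -45 -> 45 -> -45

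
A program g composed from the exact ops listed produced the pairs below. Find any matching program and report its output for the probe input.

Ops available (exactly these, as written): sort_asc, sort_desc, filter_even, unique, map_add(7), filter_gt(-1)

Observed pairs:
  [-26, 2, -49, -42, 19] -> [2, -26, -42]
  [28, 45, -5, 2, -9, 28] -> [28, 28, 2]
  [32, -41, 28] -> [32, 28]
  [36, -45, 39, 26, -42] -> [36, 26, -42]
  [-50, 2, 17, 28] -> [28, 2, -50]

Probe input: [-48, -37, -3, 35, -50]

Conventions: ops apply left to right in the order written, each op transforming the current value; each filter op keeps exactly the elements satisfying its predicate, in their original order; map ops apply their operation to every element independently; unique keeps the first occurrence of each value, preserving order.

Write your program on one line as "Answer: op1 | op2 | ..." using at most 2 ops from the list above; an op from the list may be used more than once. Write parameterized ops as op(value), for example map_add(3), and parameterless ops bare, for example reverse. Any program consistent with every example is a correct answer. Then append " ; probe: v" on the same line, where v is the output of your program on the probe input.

sort_desc | filter_even ; probe: [-48, -50]

Check, running the answer program on each example:
  [-26, 2, -49, -42, 19] -> [19, 2, -26, -42, -49] -> [2, -26, -42]
  [28, 45, -5, 2, -9, 28] -> [45, 28, 28, 2, -5, -9] -> [28, 28, 2]
  [32, -41, 28] -> [32, 28, -41] -> [32, 28]
  [36, -45, 39, 26, -42] -> [39, 36, 26, -42, -45] -> [36, 26, -42]
  [-50, 2, 17, 28] -> [28, 17, 2, -50] -> [28, 2, -50]
  probe: [-48, -37, -3, 35, -50] -> [35, -3, -37, -48, -50] -> [-48, -50]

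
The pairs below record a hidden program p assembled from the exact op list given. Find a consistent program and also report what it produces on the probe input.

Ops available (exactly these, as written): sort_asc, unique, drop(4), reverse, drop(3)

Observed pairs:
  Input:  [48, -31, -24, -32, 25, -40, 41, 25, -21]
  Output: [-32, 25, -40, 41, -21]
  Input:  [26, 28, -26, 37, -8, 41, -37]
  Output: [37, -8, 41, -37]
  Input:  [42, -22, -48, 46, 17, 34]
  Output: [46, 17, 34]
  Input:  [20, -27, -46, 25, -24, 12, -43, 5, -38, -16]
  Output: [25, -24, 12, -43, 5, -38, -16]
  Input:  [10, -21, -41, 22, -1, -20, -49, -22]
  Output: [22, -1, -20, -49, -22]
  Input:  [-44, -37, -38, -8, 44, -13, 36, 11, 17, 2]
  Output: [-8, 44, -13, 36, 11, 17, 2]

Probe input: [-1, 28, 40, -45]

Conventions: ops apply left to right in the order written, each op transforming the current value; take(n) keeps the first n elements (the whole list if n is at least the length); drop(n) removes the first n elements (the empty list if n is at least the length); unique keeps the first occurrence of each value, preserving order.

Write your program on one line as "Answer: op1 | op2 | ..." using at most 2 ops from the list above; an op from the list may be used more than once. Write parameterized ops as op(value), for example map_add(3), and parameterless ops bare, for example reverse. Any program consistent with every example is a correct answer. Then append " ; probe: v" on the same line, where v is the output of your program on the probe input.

drop(3) | unique ; probe: [-45]

Check, running the answer program on each example:
  [48, -31, -24, -32, 25, -40, 41, 25, -21] -> [-32, 25, -40, 41, 25, -21] -> [-32, 25, -40, 41, -21]
  [26, 28, -26, 37, -8, 41, -37] -> [37, -8, 41, -37] -> [37, -8, 41, -37]
  [42, -22, -48, 46, 17, 34] -> [46, 17, 34] -> [46, 17, 34]
  [20, -27, -46, 25, -24, 12, -43, 5, -38, -16] -> [25, -24, 12, -43, 5, -38, -16] -> [25, -24, 12, -43, 5, -38, -16]
  [10, -21, -41, 22, -1, -20, -49, -22] -> [22, -1, -20, -49, -22] -> [22, -1, -20, -49, -22]
  [-44, -37, -38, -8, 44, -13, 36, 11, 17, 2] -> [-8, 44, -13, 36, 11, 17, 2] -> [-8, 44, -13, 36, 11, 17, 2]
  probe: [-1, 28, 40, -45] -> [-45] -> [-45]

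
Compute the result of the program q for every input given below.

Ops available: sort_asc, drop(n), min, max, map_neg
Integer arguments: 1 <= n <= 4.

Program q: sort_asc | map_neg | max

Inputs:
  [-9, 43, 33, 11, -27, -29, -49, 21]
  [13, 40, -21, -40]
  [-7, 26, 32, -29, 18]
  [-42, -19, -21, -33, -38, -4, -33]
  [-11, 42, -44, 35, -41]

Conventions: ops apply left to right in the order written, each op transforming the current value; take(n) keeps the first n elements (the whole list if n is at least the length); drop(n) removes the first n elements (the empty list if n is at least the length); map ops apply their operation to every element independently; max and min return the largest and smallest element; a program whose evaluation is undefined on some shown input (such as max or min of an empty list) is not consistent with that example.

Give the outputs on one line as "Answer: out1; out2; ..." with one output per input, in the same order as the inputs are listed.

Execution, op by op:
  [-9, 43, 33, 11, -27, -29, -49, 21] -> [-49, -29, -27, -9, 11, 21, 33, 43] -> [49, 29, 27, 9, -11, -21, -33, -43] -> 49
  [13, 40, -21, -40] -> [-40, -21, 13, 40] -> [40, 21, -13, -40] -> 40
  [-7, 26, 32, -29, 18] -> [-29, -7, 18, 26, 32] -> [29, 7, -18, -26, -32] -> 29
  [-42, -19, -21, -33, -38, -4, -33] -> [-42, -38, -33, -33, -21, -19, -4] -> [42, 38, 33, 33, 21, 19, 4] -> 42
  [-11, 42, -44, 35, -41] -> [-44, -41, -11, 35, 42] -> [44, 41, 11, -35, -42] -> 44

49; 40; 29; 42; 44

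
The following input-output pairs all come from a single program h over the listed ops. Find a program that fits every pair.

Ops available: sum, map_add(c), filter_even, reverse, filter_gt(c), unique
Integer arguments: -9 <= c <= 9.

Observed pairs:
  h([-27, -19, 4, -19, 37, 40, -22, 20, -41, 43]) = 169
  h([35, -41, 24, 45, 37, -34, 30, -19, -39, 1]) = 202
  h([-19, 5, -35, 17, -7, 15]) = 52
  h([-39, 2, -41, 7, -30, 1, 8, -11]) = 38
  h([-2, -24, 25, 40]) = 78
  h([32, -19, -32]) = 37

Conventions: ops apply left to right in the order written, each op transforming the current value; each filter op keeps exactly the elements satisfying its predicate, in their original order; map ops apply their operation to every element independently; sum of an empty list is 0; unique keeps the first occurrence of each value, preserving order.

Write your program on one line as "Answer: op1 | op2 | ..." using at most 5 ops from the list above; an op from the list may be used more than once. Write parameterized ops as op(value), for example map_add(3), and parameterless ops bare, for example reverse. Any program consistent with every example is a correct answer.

filter_gt(-4) | map_add(5) | reverse | sum

Check, running the answer program on each example:
  [-27, -19, 4, -19, 37, 40, -22, 20, -41, 43] -> [4, 37, 40, 20, 43] -> [9, 42, 45, 25, 48] -> [48, 25, 45, 42, 9] -> 169
  [35, -41, 24, 45, 37, -34, 30, -19, -39, 1] -> [35, 24, 45, 37, 30, 1] -> [40, 29, 50, 42, 35, 6] -> [6, 35, 42, 50, 29, 40] -> 202
  [-19, 5, -35, 17, -7, 15] -> [5, 17, 15] -> [10, 22, 20] -> [20, 22, 10] -> 52
  [-39, 2, -41, 7, -30, 1, 8, -11] -> [2, 7, 1, 8] -> [7, 12, 6, 13] -> [13, 6, 12, 7] -> 38
  [-2, -24, 25, 40] -> [-2, 25, 40] -> [3, 30, 45] -> [45, 30, 3] -> 78
  [32, -19, -32] -> [32] -> [37] -> [37] -> 37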